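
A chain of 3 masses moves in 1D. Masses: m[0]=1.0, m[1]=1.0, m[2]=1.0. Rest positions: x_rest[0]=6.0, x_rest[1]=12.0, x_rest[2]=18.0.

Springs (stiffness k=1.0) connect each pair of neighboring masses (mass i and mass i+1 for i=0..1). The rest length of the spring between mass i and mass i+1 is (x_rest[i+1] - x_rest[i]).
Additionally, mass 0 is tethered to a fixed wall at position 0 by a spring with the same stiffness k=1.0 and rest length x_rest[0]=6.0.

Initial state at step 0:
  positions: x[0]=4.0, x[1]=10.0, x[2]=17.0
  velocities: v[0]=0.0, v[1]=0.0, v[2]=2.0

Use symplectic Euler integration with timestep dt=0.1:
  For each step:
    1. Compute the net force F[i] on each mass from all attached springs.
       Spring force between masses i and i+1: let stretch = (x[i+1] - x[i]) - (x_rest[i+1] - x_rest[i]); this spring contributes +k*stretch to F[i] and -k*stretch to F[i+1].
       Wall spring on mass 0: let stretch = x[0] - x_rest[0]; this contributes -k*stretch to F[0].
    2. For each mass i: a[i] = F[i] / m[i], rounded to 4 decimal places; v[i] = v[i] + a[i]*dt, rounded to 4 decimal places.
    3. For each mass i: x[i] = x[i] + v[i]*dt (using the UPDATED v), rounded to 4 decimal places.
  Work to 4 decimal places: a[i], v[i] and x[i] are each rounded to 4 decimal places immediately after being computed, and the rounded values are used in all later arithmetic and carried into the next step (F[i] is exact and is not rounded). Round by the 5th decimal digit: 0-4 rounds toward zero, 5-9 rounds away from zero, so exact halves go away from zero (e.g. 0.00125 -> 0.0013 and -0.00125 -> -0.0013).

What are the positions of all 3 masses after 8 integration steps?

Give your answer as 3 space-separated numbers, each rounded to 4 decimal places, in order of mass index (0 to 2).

Step 0: x=[4.0000 10.0000 17.0000] v=[0.0000 0.0000 2.0000]
Step 1: x=[4.0200 10.0100 17.1900] v=[0.2000 0.1000 1.9000]
Step 2: x=[4.0597 10.0319 17.3682] v=[0.3970 0.2190 1.7820]
Step 3: x=[4.1185 10.0674 17.5330] v=[0.5883 0.3554 1.6484]
Step 4: x=[4.1956 10.1181 17.6832] v=[0.7713 0.5071 1.5018]
Step 5: x=[4.2900 10.1852 17.8177] v=[0.9440 0.6714 1.3453]
Step 6: x=[4.4005 10.2697 17.9359] v=[1.1045 0.8451 1.1821]
Step 7: x=[4.5256 10.3722 18.0375] v=[1.2514 1.0248 1.0155]
Step 8: x=[4.6640 10.4929 18.1224] v=[1.3835 1.2067 0.8490]

Answer: 4.6640 10.4929 18.1224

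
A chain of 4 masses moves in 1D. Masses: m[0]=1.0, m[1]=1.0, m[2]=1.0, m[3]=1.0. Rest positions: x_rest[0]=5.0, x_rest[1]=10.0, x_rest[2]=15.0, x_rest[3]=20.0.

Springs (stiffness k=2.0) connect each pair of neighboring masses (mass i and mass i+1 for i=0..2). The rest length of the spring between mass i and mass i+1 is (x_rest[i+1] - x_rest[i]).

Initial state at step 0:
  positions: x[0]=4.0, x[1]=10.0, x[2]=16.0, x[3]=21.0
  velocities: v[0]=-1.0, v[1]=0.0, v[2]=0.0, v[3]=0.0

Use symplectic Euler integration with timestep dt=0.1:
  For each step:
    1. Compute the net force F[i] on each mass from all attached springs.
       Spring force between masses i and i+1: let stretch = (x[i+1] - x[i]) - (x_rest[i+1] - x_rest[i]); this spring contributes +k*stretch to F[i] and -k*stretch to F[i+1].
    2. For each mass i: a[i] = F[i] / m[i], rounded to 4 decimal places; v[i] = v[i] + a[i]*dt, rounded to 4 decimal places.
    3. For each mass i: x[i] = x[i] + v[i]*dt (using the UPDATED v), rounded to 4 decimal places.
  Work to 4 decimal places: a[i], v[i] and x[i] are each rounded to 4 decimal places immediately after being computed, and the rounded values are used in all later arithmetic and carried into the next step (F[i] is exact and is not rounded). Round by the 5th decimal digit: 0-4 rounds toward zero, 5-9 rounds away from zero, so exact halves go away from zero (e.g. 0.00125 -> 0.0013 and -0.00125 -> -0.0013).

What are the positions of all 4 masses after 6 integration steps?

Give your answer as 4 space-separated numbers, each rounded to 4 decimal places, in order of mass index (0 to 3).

Step 0: x=[4.0000 10.0000 16.0000 21.0000] v=[-1.0000 0.0000 0.0000 0.0000]
Step 1: x=[3.9200 10.0000 15.9800 21.0000] v=[-0.8000 0.0000 -0.2000 0.0000]
Step 2: x=[3.8616 9.9980 15.9408 20.9996] v=[-0.5840 -0.0200 -0.3920 -0.0040]
Step 3: x=[3.8259 9.9921 15.8839 20.9980] v=[-0.3567 -0.0587 -0.5688 -0.0158]
Step 4: x=[3.8136 9.9807 15.8115 20.9941] v=[-0.1235 -0.1136 -0.7243 -0.0386]
Step 5: x=[3.8246 9.9626 15.7261 20.9866] v=[0.1099 -0.1809 -0.8539 -0.0751]
Step 6: x=[3.8584 9.9370 15.6307 20.9739] v=[0.3375 -0.2558 -0.9545 -0.1272]

Answer: 3.8584 9.9370 15.6307 20.9739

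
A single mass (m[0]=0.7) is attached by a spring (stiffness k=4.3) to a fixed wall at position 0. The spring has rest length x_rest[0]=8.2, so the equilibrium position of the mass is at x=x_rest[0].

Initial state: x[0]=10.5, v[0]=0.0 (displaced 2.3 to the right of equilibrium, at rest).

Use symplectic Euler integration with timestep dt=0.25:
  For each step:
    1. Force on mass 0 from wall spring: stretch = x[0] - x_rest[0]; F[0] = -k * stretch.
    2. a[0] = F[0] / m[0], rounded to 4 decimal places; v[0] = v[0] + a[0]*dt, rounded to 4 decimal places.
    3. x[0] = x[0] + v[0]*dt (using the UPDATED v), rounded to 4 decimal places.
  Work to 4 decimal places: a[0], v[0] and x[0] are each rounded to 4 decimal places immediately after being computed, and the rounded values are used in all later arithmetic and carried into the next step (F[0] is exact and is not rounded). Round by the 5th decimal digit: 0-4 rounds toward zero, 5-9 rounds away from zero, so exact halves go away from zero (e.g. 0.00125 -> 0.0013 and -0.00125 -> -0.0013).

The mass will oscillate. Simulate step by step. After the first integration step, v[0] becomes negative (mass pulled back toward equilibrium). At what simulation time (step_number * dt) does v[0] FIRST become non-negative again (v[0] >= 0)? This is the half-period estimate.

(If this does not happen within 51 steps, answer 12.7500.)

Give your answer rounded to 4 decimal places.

Answer: 1.2500

Derivation:
Step 0: x=[10.5000] v=[0.0000]
Step 1: x=[9.6170] v=[-3.5322]
Step 2: x=[8.1899] v=[-5.7083]
Step 3: x=[6.7667] v=[-5.6928]
Step 4: x=[5.8938] v=[-3.4917]
Step 5: x=[5.9063] v=[0.0500]
First v>=0 after going negative at step 5, time=1.2500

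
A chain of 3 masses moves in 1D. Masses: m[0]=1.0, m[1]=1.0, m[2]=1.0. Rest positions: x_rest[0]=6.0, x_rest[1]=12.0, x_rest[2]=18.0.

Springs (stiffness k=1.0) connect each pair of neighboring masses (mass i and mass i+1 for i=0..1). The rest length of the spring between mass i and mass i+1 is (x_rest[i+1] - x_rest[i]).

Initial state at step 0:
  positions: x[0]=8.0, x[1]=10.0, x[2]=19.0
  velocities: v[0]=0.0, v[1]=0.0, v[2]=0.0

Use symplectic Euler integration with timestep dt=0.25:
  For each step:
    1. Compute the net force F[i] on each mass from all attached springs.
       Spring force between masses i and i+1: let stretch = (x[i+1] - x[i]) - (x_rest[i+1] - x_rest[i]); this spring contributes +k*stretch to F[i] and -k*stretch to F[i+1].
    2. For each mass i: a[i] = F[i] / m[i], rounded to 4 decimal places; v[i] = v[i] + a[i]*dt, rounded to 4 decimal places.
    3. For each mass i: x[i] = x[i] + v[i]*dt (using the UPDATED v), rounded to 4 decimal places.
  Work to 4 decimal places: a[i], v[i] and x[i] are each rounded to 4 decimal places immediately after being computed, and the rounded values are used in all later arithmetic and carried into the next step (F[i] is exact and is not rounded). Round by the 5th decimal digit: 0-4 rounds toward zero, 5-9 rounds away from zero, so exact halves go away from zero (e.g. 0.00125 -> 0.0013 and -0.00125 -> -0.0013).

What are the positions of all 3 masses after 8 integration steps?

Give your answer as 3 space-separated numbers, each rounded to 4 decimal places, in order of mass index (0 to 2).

Step 0: x=[8.0000 10.0000 19.0000] v=[0.0000 0.0000 0.0000]
Step 1: x=[7.7500 10.4375 18.8125] v=[-1.0000 1.7500 -0.7500]
Step 2: x=[7.2930 11.2305 18.4766] v=[-1.8281 3.1719 -1.3438]
Step 3: x=[6.7071 12.2303 18.0628] v=[-2.3437 3.9991 -1.6553]
Step 4: x=[6.0914 13.2494 17.6595] v=[-2.4629 4.0764 -1.6134]
Step 5: x=[5.5481 14.0968 17.3555] v=[-2.1734 3.3894 -1.2159]
Step 6: x=[5.1641 14.6135 17.2229] v=[-1.5362 2.0669 -0.5306]
Step 7: x=[4.9956 14.7027 17.3022] v=[-0.6739 0.3569 0.3171]
Step 8: x=[5.0588 14.3477 17.5940] v=[0.2529 -1.4200 1.1672]

Answer: 5.0588 14.3477 17.5940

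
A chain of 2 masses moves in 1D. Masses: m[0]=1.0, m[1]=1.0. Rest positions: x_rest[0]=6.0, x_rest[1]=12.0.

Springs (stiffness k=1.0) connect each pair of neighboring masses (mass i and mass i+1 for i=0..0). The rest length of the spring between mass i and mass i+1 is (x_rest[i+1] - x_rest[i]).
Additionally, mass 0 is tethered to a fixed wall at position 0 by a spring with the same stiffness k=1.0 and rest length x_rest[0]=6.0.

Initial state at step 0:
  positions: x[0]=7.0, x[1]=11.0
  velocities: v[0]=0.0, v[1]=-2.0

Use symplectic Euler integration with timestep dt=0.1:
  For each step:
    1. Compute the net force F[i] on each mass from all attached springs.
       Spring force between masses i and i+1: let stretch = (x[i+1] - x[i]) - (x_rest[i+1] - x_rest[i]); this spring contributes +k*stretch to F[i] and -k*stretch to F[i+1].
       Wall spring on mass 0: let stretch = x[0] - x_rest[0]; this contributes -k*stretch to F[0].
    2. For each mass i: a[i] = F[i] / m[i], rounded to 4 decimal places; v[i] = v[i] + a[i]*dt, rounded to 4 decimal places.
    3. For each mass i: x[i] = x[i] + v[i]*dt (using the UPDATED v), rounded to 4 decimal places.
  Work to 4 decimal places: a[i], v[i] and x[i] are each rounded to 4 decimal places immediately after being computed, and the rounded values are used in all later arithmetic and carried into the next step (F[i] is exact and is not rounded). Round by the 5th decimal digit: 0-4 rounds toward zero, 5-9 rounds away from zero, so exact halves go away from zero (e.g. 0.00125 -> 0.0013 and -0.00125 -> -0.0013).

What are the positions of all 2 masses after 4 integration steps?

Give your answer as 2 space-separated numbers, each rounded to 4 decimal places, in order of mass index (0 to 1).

Answer: 6.6922 10.4124

Derivation:
Step 0: x=[7.0000 11.0000] v=[0.0000 -2.0000]
Step 1: x=[6.9700 10.8200] v=[-0.3000 -1.8000]
Step 2: x=[6.9088 10.6615] v=[-0.6120 -1.5850]
Step 3: x=[6.8160 10.5255] v=[-0.9276 -1.3603]
Step 4: x=[6.6922 10.4124] v=[-1.2383 -1.1313]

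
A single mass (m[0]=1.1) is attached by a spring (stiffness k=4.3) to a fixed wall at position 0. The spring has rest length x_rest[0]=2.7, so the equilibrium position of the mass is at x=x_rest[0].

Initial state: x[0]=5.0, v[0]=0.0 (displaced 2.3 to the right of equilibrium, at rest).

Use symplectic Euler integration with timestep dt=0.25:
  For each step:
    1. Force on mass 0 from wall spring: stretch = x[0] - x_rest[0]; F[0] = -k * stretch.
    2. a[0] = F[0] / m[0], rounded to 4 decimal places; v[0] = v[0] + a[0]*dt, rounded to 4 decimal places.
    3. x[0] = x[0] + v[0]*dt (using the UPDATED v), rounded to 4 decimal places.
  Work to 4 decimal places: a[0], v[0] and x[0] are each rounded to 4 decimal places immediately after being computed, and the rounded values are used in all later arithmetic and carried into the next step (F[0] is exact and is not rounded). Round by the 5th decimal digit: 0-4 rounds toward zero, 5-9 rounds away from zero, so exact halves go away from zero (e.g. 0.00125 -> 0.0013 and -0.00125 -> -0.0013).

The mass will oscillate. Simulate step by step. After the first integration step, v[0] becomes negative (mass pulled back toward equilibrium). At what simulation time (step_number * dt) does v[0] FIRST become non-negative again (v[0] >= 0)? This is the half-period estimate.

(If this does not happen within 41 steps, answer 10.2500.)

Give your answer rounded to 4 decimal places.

Answer: 1.7500

Derivation:
Step 0: x=[5.0000] v=[0.0000]
Step 1: x=[4.4381] v=[-2.2477]
Step 2: x=[3.4515] v=[-3.9463]
Step 3: x=[2.2813] v=[-4.6807]
Step 4: x=[1.2134] v=[-4.2715]
Step 5: x=[0.5087] v=[-2.8187]
Step 6: x=[0.3394] v=[-0.6772]
Step 7: x=[0.7469] v=[1.6298]
First v>=0 after going negative at step 7, time=1.7500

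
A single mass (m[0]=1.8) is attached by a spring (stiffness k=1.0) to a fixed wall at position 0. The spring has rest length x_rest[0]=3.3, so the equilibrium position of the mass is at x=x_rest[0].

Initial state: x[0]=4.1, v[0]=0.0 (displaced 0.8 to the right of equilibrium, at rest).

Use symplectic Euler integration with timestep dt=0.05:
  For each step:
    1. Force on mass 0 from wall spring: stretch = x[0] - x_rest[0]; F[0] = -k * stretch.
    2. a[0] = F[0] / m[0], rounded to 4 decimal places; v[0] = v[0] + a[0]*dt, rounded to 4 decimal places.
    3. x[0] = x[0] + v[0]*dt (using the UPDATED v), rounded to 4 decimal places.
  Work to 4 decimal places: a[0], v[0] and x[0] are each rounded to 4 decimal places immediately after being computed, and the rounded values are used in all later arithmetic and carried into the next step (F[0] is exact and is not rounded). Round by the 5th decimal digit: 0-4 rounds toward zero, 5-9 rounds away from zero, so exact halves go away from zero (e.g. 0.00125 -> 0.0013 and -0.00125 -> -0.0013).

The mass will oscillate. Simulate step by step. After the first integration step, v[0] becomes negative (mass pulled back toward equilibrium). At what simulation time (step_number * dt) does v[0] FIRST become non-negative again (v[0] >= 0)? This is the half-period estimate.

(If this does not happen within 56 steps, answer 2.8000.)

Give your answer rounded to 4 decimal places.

Answer: 2.8000

Derivation:
Step 0: x=[4.1000] v=[0.0000]
Step 1: x=[4.0989] v=[-0.0222]
Step 2: x=[4.0967] v=[-0.0444]
Step 3: x=[4.0934] v=[-0.0665]
Step 4: x=[4.0890] v=[-0.0885]
Step 5: x=[4.0835] v=[-0.1104]
Step 6: x=[4.0769] v=[-0.1322]
Step 7: x=[4.0692] v=[-0.1538]
Step 8: x=[4.0604] v=[-0.1752]
Step 9: x=[4.0506] v=[-0.1963]
Step 10: x=[4.0397] v=[-0.2172]
Step 11: x=[4.0278] v=[-0.2377]
Step 12: x=[4.0149] v=[-0.2579]
Step 13: x=[4.0010] v=[-0.2778]
Step 14: x=[3.9861] v=[-0.2973]
Step 15: x=[3.9703] v=[-0.3164]
Step 16: x=[3.9536] v=[-0.3350]
Step 17: x=[3.9359] v=[-0.3532]
Step 18: x=[3.9174] v=[-0.3709]
Step 19: x=[3.8980] v=[-0.3881]
Step 20: x=[3.8778] v=[-0.4047]
Step 21: x=[3.8568] v=[-0.4208]
Step 22: x=[3.8350] v=[-0.4363]
Step 23: x=[3.8124] v=[-0.4512]
Step 24: x=[3.7891] v=[-0.4654]
Step 25: x=[3.7652] v=[-0.4790]
Step 26: x=[3.7406] v=[-0.4919]
Step 27: x=[3.7154] v=[-0.5041]
Step 28: x=[3.6896] v=[-0.5156]
Step 29: x=[3.6633] v=[-0.5264]
Step 30: x=[3.6365] v=[-0.5365]
Step 31: x=[3.6092] v=[-0.5458]
Step 32: x=[3.5815] v=[-0.5544]
Step 33: x=[3.5534] v=[-0.5622]
Step 34: x=[3.5249] v=[-0.5692]
Step 35: x=[3.4961] v=[-0.5754]
Step 36: x=[3.4671] v=[-0.5808]
Step 37: x=[3.4378] v=[-0.5854]
Step 38: x=[3.4083] v=[-0.5892]
Step 39: x=[3.3787] v=[-0.5922]
Step 40: x=[3.3490] v=[-0.5944]
Step 41: x=[3.3192] v=[-0.5958]
Step 42: x=[3.2894] v=[-0.5963]
Step 43: x=[3.2596] v=[-0.5960]
Step 44: x=[3.2299] v=[-0.5949]
Step 45: x=[3.2003] v=[-0.5930]
Step 46: x=[3.1708] v=[-0.5902]
Step 47: x=[3.1415] v=[-0.5866]
Step 48: x=[3.1124] v=[-0.5822]
Step 49: x=[3.0836] v=[-0.5770]
Step 50: x=[3.0551] v=[-0.5710]
Step 51: x=[3.0269] v=[-0.5642]
Step 52: x=[2.9991] v=[-0.5566]
Step 53: x=[2.9717] v=[-0.5482]
Step 54: x=[2.9447] v=[-0.5391]
Step 55: x=[2.9182] v=[-0.5292]
Step 56: x=[2.8923] v=[-0.5186]
v[0] did not become non-negative within 56 steps; using fallback time=2.8000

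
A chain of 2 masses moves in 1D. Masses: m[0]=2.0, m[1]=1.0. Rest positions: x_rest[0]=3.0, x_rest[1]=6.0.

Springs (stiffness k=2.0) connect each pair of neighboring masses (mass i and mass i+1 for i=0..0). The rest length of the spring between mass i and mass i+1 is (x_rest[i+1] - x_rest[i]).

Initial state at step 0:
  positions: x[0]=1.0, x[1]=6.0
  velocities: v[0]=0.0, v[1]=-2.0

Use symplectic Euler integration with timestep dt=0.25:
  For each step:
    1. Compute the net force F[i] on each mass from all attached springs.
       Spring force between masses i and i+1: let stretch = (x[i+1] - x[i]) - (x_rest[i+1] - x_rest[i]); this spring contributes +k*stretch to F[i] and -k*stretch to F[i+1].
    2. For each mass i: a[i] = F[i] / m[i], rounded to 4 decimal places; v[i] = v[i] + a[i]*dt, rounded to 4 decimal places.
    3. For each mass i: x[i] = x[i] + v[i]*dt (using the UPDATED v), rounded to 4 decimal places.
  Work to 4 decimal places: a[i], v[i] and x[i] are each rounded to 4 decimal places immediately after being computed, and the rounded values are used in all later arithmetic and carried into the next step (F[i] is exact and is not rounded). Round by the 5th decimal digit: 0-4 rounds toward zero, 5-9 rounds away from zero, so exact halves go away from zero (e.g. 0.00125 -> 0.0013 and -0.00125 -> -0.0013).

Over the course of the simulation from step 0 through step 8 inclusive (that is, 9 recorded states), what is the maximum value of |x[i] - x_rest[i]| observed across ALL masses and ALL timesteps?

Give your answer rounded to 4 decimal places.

Step 0: x=[1.0000 6.0000] v=[0.0000 -2.0000]
Step 1: x=[1.1250 5.2500] v=[0.5000 -3.0000]
Step 2: x=[1.3203 4.3594] v=[0.7813 -3.5625]
Step 3: x=[1.5181 3.4639] v=[0.7911 -3.5821]
Step 4: x=[1.6500 2.7002] v=[0.5276 -3.0550]
Step 5: x=[1.6601 2.1802] v=[0.0402 -2.0801]
Step 6: x=[1.5152 1.9702] v=[-0.5798 -0.8402]
Step 7: x=[1.2112 2.0783] v=[-1.2161 0.4323]
Step 8: x=[0.7739 2.4530] v=[-1.7493 1.4988]
Max displacement = 4.0298

Answer: 4.0298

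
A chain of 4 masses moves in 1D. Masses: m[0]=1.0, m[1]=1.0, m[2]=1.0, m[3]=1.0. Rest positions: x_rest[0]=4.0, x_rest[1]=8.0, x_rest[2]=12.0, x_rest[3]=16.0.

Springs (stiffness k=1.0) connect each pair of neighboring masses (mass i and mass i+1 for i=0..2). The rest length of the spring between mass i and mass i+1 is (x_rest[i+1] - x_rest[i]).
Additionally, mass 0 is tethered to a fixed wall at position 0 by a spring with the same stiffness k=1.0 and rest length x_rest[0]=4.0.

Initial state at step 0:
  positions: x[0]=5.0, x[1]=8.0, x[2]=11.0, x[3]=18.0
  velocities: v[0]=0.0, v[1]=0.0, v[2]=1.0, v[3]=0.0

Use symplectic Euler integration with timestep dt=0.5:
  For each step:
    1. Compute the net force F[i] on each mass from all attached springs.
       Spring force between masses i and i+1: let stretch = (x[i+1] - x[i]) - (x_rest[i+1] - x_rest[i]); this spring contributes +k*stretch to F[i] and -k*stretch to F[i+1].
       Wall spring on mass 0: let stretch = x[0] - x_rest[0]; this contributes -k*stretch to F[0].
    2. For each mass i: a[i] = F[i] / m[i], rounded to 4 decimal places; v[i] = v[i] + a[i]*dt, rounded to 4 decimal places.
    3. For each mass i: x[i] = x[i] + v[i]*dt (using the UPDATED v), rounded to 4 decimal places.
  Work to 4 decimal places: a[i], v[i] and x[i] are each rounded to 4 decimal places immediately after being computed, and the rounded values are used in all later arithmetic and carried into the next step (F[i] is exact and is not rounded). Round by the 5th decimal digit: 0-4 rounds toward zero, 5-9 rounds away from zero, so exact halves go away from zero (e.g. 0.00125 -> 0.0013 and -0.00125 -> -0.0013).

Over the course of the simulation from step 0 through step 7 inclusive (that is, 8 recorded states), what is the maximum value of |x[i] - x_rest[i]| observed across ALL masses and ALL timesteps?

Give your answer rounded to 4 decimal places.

Answer: 2.7344

Derivation:
Step 0: x=[5.0000 8.0000 11.0000 18.0000] v=[0.0000 0.0000 1.0000 0.0000]
Step 1: x=[4.5000 8.0000 12.5000 17.2500] v=[-1.0000 0.0000 3.0000 -1.5000]
Step 2: x=[3.7500 8.2500 14.0625 16.3125] v=[-1.5000 0.5000 3.1250 -1.8750]
Step 3: x=[3.1875 8.8282 14.7344 15.8125] v=[-1.1250 1.1563 1.3438 -1.0000]
Step 4: x=[3.2383 9.4728 14.1993 16.0430] v=[0.1016 1.2891 -1.0703 0.4610]
Step 5: x=[4.0382 9.7404 12.9435 16.8126] v=[1.5997 0.5351 -2.5117 1.5392]
Step 6: x=[5.2541 9.3832 11.8542 17.6150] v=[2.4317 -0.7145 -2.1787 1.6047]
Step 7: x=[6.1887 8.6114 11.5873 17.9772] v=[1.8692 -1.5436 -0.5338 0.7243]
Max displacement = 2.7344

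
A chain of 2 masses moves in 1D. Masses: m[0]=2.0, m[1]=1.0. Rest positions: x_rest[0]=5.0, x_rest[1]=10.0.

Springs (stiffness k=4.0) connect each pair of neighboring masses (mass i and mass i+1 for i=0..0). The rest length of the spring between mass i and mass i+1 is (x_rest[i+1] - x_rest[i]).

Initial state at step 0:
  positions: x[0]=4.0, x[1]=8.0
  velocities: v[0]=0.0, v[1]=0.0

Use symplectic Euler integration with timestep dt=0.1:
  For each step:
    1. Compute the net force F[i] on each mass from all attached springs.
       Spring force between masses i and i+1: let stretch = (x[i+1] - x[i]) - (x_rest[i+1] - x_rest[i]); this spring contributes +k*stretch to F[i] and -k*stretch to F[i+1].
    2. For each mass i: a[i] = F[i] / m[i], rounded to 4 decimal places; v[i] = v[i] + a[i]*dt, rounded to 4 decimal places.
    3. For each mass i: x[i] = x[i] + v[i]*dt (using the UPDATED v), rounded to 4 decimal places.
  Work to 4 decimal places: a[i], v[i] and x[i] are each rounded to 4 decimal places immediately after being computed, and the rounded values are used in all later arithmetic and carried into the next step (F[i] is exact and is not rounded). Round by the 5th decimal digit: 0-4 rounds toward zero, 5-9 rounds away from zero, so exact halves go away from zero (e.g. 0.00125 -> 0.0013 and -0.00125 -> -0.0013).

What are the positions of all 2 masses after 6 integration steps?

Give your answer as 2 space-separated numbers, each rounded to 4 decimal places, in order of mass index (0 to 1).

Answer: 3.6581 8.6838

Derivation:
Step 0: x=[4.0000 8.0000] v=[0.0000 0.0000]
Step 1: x=[3.9800 8.0400] v=[-0.2000 0.4000]
Step 2: x=[3.9412 8.1176] v=[-0.3880 0.7760]
Step 3: x=[3.8859 8.2281] v=[-0.5527 1.1054]
Step 4: x=[3.8175 8.3650] v=[-0.6843 1.3685]
Step 5: x=[3.7400 8.5200] v=[-0.7748 1.5495]
Step 6: x=[3.6581 8.6838] v=[-0.8188 1.6375]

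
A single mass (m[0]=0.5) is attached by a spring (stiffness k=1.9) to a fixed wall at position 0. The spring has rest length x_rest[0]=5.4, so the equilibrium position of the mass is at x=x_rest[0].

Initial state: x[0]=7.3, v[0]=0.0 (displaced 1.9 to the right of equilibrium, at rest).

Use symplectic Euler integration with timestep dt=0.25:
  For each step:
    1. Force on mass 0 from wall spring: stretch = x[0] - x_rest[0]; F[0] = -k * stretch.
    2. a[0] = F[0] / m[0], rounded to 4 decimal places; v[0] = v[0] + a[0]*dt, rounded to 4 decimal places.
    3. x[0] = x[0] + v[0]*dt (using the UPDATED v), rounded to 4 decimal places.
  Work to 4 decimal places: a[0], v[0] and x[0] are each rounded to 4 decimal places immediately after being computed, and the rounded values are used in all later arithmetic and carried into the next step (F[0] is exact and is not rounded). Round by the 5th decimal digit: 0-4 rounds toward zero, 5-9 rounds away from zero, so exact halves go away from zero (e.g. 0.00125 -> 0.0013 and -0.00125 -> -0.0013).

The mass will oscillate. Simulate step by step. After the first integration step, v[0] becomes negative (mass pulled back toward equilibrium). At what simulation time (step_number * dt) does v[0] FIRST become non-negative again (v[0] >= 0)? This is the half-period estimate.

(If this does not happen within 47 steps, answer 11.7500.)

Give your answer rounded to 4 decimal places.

Answer: 1.7500

Derivation:
Step 0: x=[7.3000] v=[0.0000]
Step 1: x=[6.8488] v=[-1.8050]
Step 2: x=[6.0535] v=[-3.1814]
Step 3: x=[5.1030] v=[-3.8022]
Step 4: x=[4.2230] v=[-3.5201]
Step 5: x=[3.6225] v=[-2.4020]
Step 6: x=[3.4442] v=[-0.7134]
Step 7: x=[3.7304] v=[1.1446]
First v>=0 after going negative at step 7, time=1.7500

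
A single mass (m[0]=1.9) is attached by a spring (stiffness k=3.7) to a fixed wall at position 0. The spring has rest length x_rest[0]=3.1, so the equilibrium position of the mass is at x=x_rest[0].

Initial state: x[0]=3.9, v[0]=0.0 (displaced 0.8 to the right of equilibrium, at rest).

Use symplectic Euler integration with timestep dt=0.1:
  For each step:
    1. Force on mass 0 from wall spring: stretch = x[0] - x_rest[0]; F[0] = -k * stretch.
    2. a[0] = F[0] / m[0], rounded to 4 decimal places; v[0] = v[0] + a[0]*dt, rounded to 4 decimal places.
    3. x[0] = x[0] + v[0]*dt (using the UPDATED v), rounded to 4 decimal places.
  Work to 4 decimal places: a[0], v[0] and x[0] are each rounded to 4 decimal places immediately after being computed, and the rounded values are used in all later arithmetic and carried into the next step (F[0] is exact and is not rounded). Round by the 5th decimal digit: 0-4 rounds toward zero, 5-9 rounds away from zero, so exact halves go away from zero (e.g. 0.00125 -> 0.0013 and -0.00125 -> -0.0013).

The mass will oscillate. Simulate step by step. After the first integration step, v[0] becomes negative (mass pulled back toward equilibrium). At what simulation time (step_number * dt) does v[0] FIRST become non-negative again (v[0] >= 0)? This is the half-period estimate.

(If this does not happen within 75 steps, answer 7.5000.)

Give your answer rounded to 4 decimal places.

Step 0: x=[3.9000] v=[0.0000]
Step 1: x=[3.8844] v=[-0.1558]
Step 2: x=[3.8535] v=[-0.3086]
Step 3: x=[3.8080] v=[-0.4553]
Step 4: x=[3.7487] v=[-0.5932]
Step 5: x=[3.6768] v=[-0.7195]
Step 6: x=[3.5936] v=[-0.8318]
Step 7: x=[3.5008] v=[-0.9279]
Step 8: x=[3.4002] v=[-1.0060]
Step 9: x=[3.2938] v=[-1.0645]
Step 10: x=[3.1836] v=[-1.1022]
Step 11: x=[3.0718] v=[-1.1185]
Step 12: x=[2.9605] v=[-1.1130]
Step 13: x=[2.8519] v=[-1.0858]
Step 14: x=[2.7482] v=[-1.0375]
Step 15: x=[2.6513] v=[-0.9690]
Step 16: x=[2.5631] v=[-0.8816]
Step 17: x=[2.4854] v=[-0.7771]
Step 18: x=[2.4197] v=[-0.6574]
Step 19: x=[2.3672] v=[-0.5249]
Step 20: x=[2.3290] v=[-0.3822]
Step 21: x=[2.3058] v=[-0.2321]
Step 22: x=[2.2981] v=[-0.0774]
Step 23: x=[2.3060] v=[0.0788]
First v>=0 after going negative at step 23, time=2.3000

Answer: 2.3000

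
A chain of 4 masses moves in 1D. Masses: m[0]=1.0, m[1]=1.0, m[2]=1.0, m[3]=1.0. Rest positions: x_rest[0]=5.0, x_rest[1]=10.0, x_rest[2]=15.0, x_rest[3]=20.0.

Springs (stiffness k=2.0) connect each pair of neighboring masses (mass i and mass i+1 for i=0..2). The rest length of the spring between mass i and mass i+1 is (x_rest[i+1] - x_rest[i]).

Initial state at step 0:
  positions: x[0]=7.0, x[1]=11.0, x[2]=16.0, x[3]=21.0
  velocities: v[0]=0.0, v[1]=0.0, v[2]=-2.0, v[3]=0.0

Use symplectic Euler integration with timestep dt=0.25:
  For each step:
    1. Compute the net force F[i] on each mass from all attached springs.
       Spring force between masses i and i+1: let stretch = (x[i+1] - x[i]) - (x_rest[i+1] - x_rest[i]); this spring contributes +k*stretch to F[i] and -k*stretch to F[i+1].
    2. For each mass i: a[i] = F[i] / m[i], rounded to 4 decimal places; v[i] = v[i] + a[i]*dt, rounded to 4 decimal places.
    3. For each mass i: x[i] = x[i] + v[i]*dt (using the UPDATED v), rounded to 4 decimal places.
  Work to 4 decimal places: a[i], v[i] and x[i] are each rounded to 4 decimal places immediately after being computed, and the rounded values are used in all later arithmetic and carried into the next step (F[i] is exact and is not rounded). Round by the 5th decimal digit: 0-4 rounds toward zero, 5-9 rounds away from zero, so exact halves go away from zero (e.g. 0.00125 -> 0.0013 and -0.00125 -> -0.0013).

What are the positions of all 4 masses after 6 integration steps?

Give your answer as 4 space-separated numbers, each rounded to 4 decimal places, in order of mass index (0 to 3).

Step 0: x=[7.0000 11.0000 16.0000 21.0000] v=[0.0000 0.0000 -2.0000 0.0000]
Step 1: x=[6.8750 11.1250 15.5000 21.0000] v=[-0.5000 0.5000 -2.0000 0.0000]
Step 2: x=[6.6563 11.2656 15.1406 20.9375] v=[-0.8750 0.5625 -1.4375 -0.2500]
Step 3: x=[6.3887 11.3145 15.0215 20.7754] v=[-1.0704 0.1954 -0.4766 -0.6485]
Step 4: x=[6.1118 11.2110 15.1582 20.5190] v=[-1.1075 -0.4140 0.5469 -1.0255]
Step 5: x=[5.8473 10.9635 15.4716 20.2175] v=[-1.0579 -0.9900 1.2537 -1.2059]
Step 6: x=[5.5974 10.6400 15.8148 19.9478] v=[-0.9998 -1.2941 1.3726 -1.0789]

Answer: 5.5974 10.6400 15.8148 19.9478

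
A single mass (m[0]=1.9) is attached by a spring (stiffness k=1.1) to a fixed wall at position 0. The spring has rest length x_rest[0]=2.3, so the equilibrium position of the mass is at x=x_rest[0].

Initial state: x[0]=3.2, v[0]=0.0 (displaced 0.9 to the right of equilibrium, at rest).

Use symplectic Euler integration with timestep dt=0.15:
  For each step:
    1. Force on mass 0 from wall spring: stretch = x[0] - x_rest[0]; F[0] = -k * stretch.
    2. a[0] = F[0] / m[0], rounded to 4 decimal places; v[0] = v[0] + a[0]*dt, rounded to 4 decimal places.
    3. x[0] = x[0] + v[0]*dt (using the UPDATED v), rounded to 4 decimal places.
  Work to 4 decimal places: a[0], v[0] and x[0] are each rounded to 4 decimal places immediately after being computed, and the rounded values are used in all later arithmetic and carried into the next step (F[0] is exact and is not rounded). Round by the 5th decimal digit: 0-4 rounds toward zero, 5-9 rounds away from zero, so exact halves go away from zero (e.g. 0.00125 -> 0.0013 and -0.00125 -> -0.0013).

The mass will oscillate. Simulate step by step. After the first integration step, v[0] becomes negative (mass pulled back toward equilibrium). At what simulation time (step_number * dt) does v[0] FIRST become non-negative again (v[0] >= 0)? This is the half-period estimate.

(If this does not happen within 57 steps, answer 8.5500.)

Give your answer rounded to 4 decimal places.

Step 0: x=[3.2000] v=[0.0000]
Step 1: x=[3.1883] v=[-0.0782]
Step 2: x=[3.1650] v=[-0.1553]
Step 3: x=[3.1304] v=[-0.2304]
Step 4: x=[3.0850] v=[-0.3025]
Step 5: x=[3.0294] v=[-0.3707]
Step 6: x=[2.9643] v=[-0.4340]
Step 7: x=[2.8905] v=[-0.4917]
Step 8: x=[2.8091] v=[-0.5430]
Step 9: x=[2.7210] v=[-0.5872]
Step 10: x=[2.6274] v=[-0.6238]
Step 11: x=[2.5296] v=[-0.6522]
Step 12: x=[2.4288] v=[-0.6721]
Step 13: x=[2.3263] v=[-0.6833]
Step 14: x=[2.2235] v=[-0.6856]
Step 15: x=[2.1217] v=[-0.6790]
Step 16: x=[2.0222] v=[-0.6635]
Step 17: x=[1.9263] v=[-0.6394]
Step 18: x=[1.8353] v=[-0.6069]
Step 19: x=[1.7503] v=[-0.5666]
Step 20: x=[1.6725] v=[-0.5189]
Step 21: x=[1.6028] v=[-0.4644]
Step 22: x=[1.5422] v=[-0.4039]
Step 23: x=[1.4915] v=[-0.3381]
Step 24: x=[1.4513] v=[-0.2679]
Step 25: x=[1.4222] v=[-0.1942]
Step 26: x=[1.4045] v=[-0.1180]
Step 27: x=[1.3985] v=[-0.0402]
Step 28: x=[1.4042] v=[0.0381]
First v>=0 after going negative at step 28, time=4.2000

Answer: 4.2000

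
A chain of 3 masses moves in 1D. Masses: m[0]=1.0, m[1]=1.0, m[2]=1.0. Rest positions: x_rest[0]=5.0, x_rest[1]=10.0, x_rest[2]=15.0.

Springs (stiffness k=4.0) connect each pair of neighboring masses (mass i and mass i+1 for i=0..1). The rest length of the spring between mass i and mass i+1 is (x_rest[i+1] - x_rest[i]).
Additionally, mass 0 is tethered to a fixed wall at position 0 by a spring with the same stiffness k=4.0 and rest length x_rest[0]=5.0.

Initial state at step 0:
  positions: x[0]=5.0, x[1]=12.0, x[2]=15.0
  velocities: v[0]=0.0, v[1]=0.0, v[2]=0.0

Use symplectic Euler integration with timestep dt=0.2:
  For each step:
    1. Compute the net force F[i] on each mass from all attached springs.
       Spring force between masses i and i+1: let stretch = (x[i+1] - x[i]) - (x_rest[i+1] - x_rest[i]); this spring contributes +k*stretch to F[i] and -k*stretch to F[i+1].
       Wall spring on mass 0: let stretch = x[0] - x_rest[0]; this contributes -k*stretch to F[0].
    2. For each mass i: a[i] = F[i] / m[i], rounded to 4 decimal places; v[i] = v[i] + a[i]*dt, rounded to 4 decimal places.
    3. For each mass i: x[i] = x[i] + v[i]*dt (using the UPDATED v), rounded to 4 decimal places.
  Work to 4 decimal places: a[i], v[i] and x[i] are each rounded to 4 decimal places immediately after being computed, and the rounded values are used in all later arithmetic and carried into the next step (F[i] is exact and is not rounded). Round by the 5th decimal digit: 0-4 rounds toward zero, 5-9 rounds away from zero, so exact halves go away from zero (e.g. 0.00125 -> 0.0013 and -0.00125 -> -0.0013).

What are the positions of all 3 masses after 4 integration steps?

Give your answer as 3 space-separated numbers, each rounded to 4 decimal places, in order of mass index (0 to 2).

Answer: 5.8692 9.1985 16.3754

Derivation:
Step 0: x=[5.0000 12.0000 15.0000] v=[0.0000 0.0000 0.0000]
Step 1: x=[5.3200 11.3600 15.3200] v=[1.6000 -3.2000 1.6000]
Step 2: x=[5.7552 10.3872 15.8064] v=[2.1760 -4.8640 2.4320]
Step 3: x=[6.0107 9.5404 16.2257] v=[1.2774 -4.2342 2.0966]
Step 4: x=[5.8692 9.1985 16.3754] v=[-0.7074 -1.7097 0.7484]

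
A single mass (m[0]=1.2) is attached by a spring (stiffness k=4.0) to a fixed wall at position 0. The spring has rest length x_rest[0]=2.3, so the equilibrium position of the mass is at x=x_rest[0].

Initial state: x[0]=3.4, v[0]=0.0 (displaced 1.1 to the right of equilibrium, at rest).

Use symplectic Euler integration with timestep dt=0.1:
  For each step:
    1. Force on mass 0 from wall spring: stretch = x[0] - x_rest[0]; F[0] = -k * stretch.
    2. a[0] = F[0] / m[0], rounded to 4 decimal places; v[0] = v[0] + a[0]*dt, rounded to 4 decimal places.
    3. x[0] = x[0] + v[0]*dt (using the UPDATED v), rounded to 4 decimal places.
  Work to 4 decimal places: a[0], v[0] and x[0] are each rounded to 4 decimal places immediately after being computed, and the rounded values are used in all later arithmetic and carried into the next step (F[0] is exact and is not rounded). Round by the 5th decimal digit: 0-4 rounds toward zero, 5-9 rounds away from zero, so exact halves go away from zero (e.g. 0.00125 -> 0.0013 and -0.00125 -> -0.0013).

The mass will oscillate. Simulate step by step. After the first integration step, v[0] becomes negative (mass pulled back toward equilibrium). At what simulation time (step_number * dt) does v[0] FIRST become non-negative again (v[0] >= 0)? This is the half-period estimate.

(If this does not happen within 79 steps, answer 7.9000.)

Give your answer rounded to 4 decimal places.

Step 0: x=[3.4000] v=[0.0000]
Step 1: x=[3.3633] v=[-0.3667]
Step 2: x=[3.2912] v=[-0.7211]
Step 3: x=[3.1861] v=[-1.0515]
Step 4: x=[3.0514] v=[-1.3469]
Step 5: x=[2.8917] v=[-1.5974]
Step 6: x=[2.7122] v=[-1.7946]
Step 7: x=[2.5190] v=[-1.9320]
Step 8: x=[2.3185] v=[-2.0050]
Step 9: x=[2.1174] v=[-2.0112]
Step 10: x=[1.9224] v=[-1.9503]
Step 11: x=[1.7400] v=[-1.8244]
Step 12: x=[1.5762] v=[-1.6377]
Step 13: x=[1.4366] v=[-1.3964]
Step 14: x=[1.3257] v=[-1.1086]
Step 15: x=[1.2473] v=[-0.7838]
Step 16: x=[1.2040] v=[-0.4329]
Step 17: x=[1.1972] v=[-0.0676]
Step 18: x=[1.2272] v=[0.3000]
First v>=0 after going negative at step 18, time=1.8000

Answer: 1.8000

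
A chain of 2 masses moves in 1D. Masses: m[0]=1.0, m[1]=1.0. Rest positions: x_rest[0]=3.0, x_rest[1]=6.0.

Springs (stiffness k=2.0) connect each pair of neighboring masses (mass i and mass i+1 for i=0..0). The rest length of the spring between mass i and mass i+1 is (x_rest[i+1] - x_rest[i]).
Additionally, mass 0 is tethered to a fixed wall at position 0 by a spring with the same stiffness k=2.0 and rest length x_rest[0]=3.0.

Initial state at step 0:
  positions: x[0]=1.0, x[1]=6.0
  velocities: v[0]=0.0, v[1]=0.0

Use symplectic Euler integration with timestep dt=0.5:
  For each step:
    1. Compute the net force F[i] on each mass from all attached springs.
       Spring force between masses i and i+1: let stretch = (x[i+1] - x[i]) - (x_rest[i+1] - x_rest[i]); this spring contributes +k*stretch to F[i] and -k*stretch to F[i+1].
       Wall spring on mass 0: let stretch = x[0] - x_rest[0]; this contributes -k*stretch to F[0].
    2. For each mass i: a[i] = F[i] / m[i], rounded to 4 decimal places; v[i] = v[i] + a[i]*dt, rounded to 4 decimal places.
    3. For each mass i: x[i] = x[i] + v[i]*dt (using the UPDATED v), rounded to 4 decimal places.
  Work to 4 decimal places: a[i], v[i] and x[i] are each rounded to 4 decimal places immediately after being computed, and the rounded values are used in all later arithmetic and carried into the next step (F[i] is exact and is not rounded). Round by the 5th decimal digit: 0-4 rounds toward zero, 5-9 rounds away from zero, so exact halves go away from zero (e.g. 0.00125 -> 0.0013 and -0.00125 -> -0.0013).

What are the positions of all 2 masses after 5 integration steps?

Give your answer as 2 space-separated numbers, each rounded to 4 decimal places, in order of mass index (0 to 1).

Answer: 1.8125 7.6875

Derivation:
Step 0: x=[1.0000 6.0000] v=[0.0000 0.0000]
Step 1: x=[3.0000 5.0000] v=[4.0000 -2.0000]
Step 2: x=[4.5000 4.5000] v=[3.0000 -1.0000]
Step 3: x=[3.7500 5.5000] v=[-1.5000 2.0000]
Step 4: x=[2.0000 7.1250] v=[-3.5000 3.2500]
Step 5: x=[1.8125 7.6875] v=[-0.3750 1.1250]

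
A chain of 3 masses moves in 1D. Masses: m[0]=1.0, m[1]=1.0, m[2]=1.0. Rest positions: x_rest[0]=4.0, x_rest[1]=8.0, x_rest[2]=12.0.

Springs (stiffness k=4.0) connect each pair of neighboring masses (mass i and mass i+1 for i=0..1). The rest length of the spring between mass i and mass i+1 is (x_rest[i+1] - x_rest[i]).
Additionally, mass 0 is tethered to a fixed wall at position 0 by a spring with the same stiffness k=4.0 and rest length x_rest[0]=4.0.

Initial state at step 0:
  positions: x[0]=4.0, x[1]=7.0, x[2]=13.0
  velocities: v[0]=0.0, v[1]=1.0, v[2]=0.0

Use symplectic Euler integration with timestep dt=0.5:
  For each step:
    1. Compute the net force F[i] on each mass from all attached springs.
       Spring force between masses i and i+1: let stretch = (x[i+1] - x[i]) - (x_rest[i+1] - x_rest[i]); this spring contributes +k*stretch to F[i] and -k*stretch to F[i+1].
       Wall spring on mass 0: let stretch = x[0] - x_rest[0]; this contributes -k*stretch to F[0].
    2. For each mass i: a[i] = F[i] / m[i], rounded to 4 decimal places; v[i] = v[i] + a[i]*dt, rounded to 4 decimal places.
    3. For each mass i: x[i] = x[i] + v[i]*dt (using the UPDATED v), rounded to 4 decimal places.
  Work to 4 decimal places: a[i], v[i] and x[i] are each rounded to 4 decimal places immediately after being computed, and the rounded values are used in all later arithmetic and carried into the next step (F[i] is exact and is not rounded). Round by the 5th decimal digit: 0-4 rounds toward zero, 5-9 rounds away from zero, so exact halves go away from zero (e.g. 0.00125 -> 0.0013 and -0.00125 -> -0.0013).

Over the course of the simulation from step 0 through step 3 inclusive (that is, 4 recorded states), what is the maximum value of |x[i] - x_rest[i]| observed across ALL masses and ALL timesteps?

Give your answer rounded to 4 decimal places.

Step 0: x=[4.0000 7.0000 13.0000] v=[0.0000 1.0000 0.0000]
Step 1: x=[3.0000 10.5000 11.0000] v=[-2.0000 7.0000 -4.0000]
Step 2: x=[6.5000 7.0000 12.5000] v=[7.0000 -7.0000 3.0000]
Step 3: x=[4.0000 8.5000 12.5000] v=[-5.0000 3.0000 0.0000]
Max displacement = 2.5000

Answer: 2.5000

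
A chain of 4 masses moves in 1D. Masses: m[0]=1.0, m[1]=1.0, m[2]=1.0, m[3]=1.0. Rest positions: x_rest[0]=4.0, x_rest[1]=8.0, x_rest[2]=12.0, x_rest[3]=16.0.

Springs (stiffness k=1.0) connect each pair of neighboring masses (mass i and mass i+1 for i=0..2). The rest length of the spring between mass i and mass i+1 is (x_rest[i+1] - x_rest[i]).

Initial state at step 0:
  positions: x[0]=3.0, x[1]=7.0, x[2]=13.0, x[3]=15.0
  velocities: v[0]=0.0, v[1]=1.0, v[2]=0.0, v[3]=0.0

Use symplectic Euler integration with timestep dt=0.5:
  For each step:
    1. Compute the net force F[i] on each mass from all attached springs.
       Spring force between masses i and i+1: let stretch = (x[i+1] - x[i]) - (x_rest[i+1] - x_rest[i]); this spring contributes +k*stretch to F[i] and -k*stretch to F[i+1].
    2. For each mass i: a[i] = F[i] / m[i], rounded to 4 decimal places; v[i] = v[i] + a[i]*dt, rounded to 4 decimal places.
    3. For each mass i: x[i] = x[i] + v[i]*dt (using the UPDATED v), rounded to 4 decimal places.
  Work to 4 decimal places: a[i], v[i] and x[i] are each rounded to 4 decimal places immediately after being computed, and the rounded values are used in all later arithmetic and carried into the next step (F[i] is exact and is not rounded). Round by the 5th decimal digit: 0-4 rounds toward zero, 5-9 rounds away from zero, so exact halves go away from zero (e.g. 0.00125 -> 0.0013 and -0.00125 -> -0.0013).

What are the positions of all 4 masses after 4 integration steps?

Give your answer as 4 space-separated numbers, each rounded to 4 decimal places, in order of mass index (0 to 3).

Answer: 4.6954 7.8360 11.1954 16.2735

Derivation:
Step 0: x=[3.0000 7.0000 13.0000 15.0000] v=[0.0000 1.0000 0.0000 0.0000]
Step 1: x=[3.0000 8.0000 12.0000 15.5000] v=[0.0000 2.0000 -2.0000 1.0000]
Step 2: x=[3.2500 8.7500 10.8750 16.1250] v=[0.5000 1.5000 -2.2500 1.2500]
Step 3: x=[3.8750 8.6563 10.5313 16.4375] v=[1.2500 -0.1875 -0.6875 0.6250]
Step 4: x=[4.6954 7.8360 11.1954 16.2735] v=[1.6407 -1.6407 1.3281 -0.3281]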